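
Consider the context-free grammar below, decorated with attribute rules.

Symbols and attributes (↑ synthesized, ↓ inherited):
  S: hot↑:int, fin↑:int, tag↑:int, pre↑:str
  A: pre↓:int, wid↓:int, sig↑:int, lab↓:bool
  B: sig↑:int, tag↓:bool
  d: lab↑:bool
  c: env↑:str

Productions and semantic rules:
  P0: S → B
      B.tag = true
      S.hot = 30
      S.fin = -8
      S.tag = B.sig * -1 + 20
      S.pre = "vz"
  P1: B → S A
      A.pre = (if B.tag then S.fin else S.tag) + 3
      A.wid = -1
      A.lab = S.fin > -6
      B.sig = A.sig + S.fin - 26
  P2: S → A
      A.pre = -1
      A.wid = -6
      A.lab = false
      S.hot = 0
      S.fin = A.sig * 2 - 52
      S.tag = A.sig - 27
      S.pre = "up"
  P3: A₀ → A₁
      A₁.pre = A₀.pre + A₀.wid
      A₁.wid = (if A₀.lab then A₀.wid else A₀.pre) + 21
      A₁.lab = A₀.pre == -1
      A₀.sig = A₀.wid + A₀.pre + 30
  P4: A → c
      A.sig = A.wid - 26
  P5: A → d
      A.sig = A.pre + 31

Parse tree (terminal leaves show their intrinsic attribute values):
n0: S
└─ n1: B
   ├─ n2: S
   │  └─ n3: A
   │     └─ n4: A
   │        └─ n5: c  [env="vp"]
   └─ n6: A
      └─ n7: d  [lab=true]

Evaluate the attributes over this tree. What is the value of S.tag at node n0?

1. n1.tag = true  [true]
2. n3.pre = -1  [-1]
3. n3.wid = -6  [-6]
4. n3.lab = false  [false]
5. n4.pre = -7  [A₀.pre + A₀.wid]
6. n4.wid = 20  [(if A₀.lab then A₀.wid else A₀.pre) + 21]
7. n4.lab = true  [A₀.pre == -1]
8. n5.env = "vp"  [terminal]
9. n4.sig = -6  [A.wid - 26]
10. n3.sig = 23  [A₀.wid + A₀.pre + 30]
11. n2.hot = 0  [0]
12. n2.fin = -6  [A.sig * 2 - 52]
13. n2.tag = -4  [A.sig - 27]
14. n2.pre = "up"  ["up"]
15. n6.pre = -3  [(if B.tag then S.fin else S.tag) + 3]
16. n6.wid = -1  [-1]
17. n6.lab = false  [S.fin > -6]
18. n7.lab = true  [terminal]
19. n6.sig = 28  [A.pre + 31]
20. n1.sig = -4  [A.sig + S.fin - 26]
21. n0.hot = 30  [30]
22. n0.fin = -8  [-8]
23. n0.tag = 24  [B.sig * -1 + 20]
24. n0.pre = "vz"  ["vz"]

24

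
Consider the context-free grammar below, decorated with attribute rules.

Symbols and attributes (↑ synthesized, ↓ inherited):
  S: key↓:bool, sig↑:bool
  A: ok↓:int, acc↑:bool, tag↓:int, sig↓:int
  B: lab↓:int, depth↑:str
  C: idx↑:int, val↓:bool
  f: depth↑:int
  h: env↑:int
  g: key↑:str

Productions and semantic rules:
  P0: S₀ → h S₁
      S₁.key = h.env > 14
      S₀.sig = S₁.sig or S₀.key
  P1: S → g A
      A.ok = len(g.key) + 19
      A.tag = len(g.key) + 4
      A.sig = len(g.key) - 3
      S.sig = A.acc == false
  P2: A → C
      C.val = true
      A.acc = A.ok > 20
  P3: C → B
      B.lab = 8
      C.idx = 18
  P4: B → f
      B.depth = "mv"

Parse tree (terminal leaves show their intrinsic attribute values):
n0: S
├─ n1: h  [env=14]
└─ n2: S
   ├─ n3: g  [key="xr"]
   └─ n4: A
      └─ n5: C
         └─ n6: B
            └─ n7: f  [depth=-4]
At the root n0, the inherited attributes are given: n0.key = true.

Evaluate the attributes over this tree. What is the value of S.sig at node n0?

true

1. n0.key = true  [given at root]
2. n1.env = 14  [terminal]
3. n2.key = false  [h.env > 14]
4. n3.key = "xr"  [terminal]
5. n4.ok = 21  [len(g.key) + 19]
6. n4.tag = 6  [len(g.key) + 4]
7. n4.sig = -1  [len(g.key) - 3]
8. n5.val = true  [true]
9. n6.lab = 8  [8]
10. n7.depth = -4  [terminal]
11. n6.depth = "mv"  ["mv"]
12. n5.idx = 18  [18]
13. n4.acc = true  [A.ok > 20]
14. n2.sig = false  [A.acc == false]
15. n0.sig = true  [S₁.sig or S₀.key]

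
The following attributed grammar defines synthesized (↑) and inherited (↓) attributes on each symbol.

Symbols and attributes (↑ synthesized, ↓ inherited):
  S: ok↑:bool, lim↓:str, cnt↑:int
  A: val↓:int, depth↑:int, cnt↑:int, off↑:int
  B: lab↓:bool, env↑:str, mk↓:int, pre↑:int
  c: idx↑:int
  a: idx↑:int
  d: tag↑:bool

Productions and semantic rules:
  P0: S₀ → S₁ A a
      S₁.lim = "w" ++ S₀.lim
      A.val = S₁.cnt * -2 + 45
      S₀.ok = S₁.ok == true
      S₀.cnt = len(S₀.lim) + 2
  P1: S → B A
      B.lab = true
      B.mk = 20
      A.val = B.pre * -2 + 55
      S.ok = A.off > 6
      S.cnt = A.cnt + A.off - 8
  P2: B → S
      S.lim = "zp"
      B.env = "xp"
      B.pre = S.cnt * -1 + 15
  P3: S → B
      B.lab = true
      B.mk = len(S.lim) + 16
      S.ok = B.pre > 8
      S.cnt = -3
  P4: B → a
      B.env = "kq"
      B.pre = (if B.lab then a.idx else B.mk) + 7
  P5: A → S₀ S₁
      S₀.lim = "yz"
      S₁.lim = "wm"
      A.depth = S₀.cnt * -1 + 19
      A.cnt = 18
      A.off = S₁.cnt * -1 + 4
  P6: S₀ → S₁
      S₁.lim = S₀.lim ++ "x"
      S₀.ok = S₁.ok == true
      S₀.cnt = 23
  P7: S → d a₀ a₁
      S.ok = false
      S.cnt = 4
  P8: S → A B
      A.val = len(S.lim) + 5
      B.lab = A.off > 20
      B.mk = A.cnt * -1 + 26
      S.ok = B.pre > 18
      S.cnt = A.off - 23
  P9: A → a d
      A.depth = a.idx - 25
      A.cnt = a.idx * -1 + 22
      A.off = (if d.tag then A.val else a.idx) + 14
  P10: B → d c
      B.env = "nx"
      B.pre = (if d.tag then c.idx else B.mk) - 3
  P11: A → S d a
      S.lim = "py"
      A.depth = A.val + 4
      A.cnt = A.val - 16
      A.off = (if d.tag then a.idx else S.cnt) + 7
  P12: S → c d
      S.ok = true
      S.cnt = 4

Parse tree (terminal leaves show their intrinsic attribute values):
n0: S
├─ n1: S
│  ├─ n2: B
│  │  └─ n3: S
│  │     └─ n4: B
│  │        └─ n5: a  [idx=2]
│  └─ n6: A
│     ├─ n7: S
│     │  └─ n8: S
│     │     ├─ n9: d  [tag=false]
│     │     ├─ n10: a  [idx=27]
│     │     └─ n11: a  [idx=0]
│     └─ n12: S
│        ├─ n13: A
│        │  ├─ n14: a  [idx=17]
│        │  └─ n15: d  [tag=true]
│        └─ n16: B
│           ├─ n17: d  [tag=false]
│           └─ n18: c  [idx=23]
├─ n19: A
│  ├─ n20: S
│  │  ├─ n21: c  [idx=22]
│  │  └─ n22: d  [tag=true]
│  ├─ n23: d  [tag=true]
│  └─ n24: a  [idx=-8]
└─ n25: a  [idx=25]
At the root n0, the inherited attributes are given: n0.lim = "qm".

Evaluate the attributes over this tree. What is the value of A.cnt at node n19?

-3

1. n0.lim = "qm"  [given at root]
2. n1.lim = "wqm"  ["w" ++ S₀.lim]
3. n2.lab = true  [true]
4. n2.mk = 20  [20]
5. n3.lim = "zp"  ["zp"]
6. n4.lab = true  [true]
7. n4.mk = 18  [len(S.lim) + 16]
8. n5.idx = 2  [terminal]
9. n4.env = "kq"  ["kq"]
10. n4.pre = 9  [(if B.lab then a.idx else B.mk) + 7]
11. n3.ok = true  [B.pre > 8]
12. n3.cnt = -3  [-3]
13. n2.env = "xp"  ["xp"]
14. n2.pre = 18  [S.cnt * -1 + 15]
15. n6.val = 19  [B.pre * -2 + 55]
16. n7.lim = "yz"  ["yz"]
17. n8.lim = "yzx"  [S₀.lim ++ "x"]
18. n9.tag = false  [terminal]
19. n10.idx = 27  [terminal]
20. n11.idx = 0  [terminal]
21. n8.ok = false  [false]
22. n8.cnt = 4  [4]
23. n7.ok = false  [S₁.ok == true]
24. n7.cnt = 23  [23]
25. n12.lim = "wm"  ["wm"]
26. n13.val = 7  [len(S.lim) + 5]
27. n14.idx = 17  [terminal]
28. n15.tag = true  [terminal]
29. n13.depth = -8  [a.idx - 25]
30. n13.cnt = 5  [a.idx * -1 + 22]
31. n13.off = 21  [(if d.tag then A.val else a.idx) + 14]
32. n16.lab = true  [A.off > 20]
33. n16.mk = 21  [A.cnt * -1 + 26]
34. n17.tag = false  [terminal]
35. n18.idx = 23  [terminal]
36. n16.env = "nx"  ["nx"]
37. n16.pre = 18  [(if d.tag then c.idx else B.mk) - 3]
38. n12.ok = false  [B.pre > 18]
39. n12.cnt = -2  [A.off - 23]
40. n6.depth = -4  [S₀.cnt * -1 + 19]
41. n6.cnt = 18  [18]
42. n6.off = 6  [S₁.cnt * -1 + 4]
43. n1.ok = false  [A.off > 6]
44. n1.cnt = 16  [A.cnt + A.off - 8]
45. n19.val = 13  [S₁.cnt * -2 + 45]
46. n20.lim = "py"  ["py"]
47. n21.idx = 22  [terminal]
48. n22.tag = true  [terminal]
49. n20.ok = true  [true]
50. n20.cnt = 4  [4]
51. n23.tag = true  [terminal]
52. n24.idx = -8  [terminal]
53. n19.depth = 17  [A.val + 4]
54. n19.cnt = -3  [A.val - 16]
55. n19.off = -1  [(if d.tag then a.idx else S.cnt) + 7]
56. n25.idx = 25  [terminal]
57. n0.ok = false  [S₁.ok == true]
58. n0.cnt = 4  [len(S₀.lim) + 2]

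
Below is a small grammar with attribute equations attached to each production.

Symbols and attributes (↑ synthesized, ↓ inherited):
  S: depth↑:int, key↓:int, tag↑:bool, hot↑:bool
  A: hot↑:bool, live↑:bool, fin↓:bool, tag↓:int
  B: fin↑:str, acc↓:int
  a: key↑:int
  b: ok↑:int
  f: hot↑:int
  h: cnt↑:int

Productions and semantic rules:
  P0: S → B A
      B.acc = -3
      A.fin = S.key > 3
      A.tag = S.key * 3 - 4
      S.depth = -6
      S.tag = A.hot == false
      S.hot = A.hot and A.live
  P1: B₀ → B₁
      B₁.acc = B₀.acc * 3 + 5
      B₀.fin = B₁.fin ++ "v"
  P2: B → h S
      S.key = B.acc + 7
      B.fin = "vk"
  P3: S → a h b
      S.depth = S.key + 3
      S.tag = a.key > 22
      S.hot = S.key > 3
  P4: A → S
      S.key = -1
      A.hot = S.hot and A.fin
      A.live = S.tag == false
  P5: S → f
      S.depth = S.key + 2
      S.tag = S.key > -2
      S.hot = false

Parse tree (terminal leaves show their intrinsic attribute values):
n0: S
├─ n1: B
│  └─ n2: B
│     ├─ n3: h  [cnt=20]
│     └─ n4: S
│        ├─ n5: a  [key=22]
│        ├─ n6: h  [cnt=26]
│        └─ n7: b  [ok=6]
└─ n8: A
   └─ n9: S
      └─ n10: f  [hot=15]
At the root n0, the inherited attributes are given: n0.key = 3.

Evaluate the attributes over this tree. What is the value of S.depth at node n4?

6

1. n0.key = 3  [given at root]
2. n1.acc = -3  [-3]
3. n2.acc = -4  [B₀.acc * 3 + 5]
4. n3.cnt = 20  [terminal]
5. n4.key = 3  [B.acc + 7]
6. n5.key = 22  [terminal]
7. n6.cnt = 26  [terminal]
8. n7.ok = 6  [terminal]
9. n4.depth = 6  [S.key + 3]
10. n4.tag = false  [a.key > 22]
11. n4.hot = false  [S.key > 3]
12. n2.fin = "vk"  ["vk"]
13. n1.fin = "vkv"  [B₁.fin ++ "v"]
14. n8.fin = false  [S.key > 3]
15. n8.tag = 5  [S.key * 3 - 4]
16. n9.key = -1  [-1]
17. n10.hot = 15  [terminal]
18. n9.depth = 1  [S.key + 2]
19. n9.tag = true  [S.key > -2]
20. n9.hot = false  [false]
21. n8.hot = false  [S.hot and A.fin]
22. n8.live = false  [S.tag == false]
23. n0.depth = -6  [-6]
24. n0.tag = true  [A.hot == false]
25. n0.hot = false  [A.hot and A.live]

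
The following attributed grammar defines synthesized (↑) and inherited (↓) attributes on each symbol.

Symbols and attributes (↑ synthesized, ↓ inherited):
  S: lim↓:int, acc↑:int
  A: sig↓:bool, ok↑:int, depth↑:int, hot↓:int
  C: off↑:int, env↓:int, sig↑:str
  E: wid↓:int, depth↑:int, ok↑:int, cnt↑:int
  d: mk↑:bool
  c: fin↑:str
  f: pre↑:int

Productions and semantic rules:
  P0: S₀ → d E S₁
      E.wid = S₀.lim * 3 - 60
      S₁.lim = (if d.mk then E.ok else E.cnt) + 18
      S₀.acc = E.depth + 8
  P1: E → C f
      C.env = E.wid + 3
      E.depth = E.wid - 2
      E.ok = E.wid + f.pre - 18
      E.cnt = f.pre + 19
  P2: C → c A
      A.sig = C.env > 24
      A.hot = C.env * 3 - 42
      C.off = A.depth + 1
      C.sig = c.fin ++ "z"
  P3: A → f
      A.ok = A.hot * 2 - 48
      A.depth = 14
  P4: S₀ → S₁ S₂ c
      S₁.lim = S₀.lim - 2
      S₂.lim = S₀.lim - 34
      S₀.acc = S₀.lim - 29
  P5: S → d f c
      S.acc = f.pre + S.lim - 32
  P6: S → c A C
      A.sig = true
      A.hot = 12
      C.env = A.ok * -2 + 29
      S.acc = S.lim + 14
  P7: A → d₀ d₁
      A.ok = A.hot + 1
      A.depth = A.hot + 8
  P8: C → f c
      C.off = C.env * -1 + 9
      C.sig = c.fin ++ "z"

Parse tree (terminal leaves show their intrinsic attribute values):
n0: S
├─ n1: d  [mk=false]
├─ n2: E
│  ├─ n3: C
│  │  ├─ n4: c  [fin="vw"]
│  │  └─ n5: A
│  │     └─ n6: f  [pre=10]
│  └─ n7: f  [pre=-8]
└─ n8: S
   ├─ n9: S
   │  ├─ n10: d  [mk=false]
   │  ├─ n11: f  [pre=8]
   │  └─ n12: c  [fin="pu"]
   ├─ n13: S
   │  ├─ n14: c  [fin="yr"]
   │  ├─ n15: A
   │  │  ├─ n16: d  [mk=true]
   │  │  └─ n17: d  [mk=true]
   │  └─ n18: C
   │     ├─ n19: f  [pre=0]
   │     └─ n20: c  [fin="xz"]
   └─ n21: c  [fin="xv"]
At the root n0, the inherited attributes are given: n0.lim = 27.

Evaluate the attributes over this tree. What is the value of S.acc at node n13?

9

1. n0.lim = 27  [given at root]
2. n1.mk = false  [terminal]
3. n2.wid = 21  [S₀.lim * 3 - 60]
4. n3.env = 24  [E.wid + 3]
5. n4.fin = "vw"  [terminal]
6. n5.sig = false  [C.env > 24]
7. n5.hot = 30  [C.env * 3 - 42]
8. n6.pre = 10  [terminal]
9. n5.ok = 12  [A.hot * 2 - 48]
10. n5.depth = 14  [14]
11. n3.off = 15  [A.depth + 1]
12. n3.sig = "vwz"  [c.fin ++ "z"]
13. n7.pre = -8  [terminal]
14. n2.depth = 19  [E.wid - 2]
15. n2.ok = -5  [E.wid + f.pre - 18]
16. n2.cnt = 11  [f.pre + 19]
17. n8.lim = 29  [(if d.mk then E.ok else E.cnt) + 18]
18. n9.lim = 27  [S₀.lim - 2]
19. n10.mk = false  [terminal]
20. n11.pre = 8  [terminal]
21. n12.fin = "pu"  [terminal]
22. n9.acc = 3  [f.pre + S.lim - 32]
23. n13.lim = -5  [S₀.lim - 34]
24. n14.fin = "yr"  [terminal]
25. n15.sig = true  [true]
26. n15.hot = 12  [12]
27. n16.mk = true  [terminal]
28. n17.mk = true  [terminal]
29. n15.ok = 13  [A.hot + 1]
30. n15.depth = 20  [A.hot + 8]
31. n18.env = 3  [A.ok * -2 + 29]
32. n19.pre = 0  [terminal]
33. n20.fin = "xz"  [terminal]
34. n18.off = 6  [C.env * -1 + 9]
35. n18.sig = "xzz"  [c.fin ++ "z"]
36. n13.acc = 9  [S.lim + 14]
37. n21.fin = "xv"  [terminal]
38. n8.acc = 0  [S₀.lim - 29]
39. n0.acc = 27  [E.depth + 8]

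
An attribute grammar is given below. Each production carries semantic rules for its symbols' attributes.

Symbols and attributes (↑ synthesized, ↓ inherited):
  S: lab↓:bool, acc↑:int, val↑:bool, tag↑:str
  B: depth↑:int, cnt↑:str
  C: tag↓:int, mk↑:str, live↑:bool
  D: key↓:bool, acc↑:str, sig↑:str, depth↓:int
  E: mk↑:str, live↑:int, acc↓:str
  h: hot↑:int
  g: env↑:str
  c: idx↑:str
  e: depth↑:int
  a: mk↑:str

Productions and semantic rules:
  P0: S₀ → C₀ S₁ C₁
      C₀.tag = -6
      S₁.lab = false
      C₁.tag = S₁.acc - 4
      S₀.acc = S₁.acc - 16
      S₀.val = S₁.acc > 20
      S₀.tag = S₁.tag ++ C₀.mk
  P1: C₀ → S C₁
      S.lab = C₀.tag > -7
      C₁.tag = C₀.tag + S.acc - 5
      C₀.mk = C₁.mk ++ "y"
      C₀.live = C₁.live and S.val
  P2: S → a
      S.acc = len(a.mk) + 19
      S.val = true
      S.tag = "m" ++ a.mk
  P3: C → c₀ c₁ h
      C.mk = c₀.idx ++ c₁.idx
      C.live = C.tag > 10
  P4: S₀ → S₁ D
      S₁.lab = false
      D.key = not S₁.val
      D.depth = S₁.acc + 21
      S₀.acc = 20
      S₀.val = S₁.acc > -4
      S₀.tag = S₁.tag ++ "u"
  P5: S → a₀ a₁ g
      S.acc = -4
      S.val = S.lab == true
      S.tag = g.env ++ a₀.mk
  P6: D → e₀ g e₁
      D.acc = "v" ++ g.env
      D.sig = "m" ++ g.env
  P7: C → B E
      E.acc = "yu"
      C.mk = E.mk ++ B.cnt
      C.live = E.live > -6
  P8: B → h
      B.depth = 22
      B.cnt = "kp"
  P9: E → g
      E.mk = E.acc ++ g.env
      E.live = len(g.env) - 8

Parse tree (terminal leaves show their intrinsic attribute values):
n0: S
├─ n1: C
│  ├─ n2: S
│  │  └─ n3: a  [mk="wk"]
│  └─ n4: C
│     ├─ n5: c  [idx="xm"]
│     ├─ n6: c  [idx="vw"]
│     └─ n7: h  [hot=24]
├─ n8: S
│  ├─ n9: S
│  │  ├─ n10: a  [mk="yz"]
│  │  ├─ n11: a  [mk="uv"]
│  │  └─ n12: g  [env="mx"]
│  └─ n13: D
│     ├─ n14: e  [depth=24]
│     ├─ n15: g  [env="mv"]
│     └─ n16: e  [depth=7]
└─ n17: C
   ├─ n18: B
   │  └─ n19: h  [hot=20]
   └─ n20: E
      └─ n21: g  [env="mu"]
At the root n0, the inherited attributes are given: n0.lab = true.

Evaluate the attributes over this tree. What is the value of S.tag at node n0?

1. n0.lab = true  [given at root]
2. n1.tag = -6  [-6]
3. n2.lab = true  [C₀.tag > -7]
4. n3.mk = "wk"  [terminal]
5. n2.acc = 21  [len(a.mk) + 19]
6. n2.val = true  [true]
7. n2.tag = "mwk"  ["m" ++ a.mk]
8. n4.tag = 10  [C₀.tag + S.acc - 5]
9. n5.idx = "xm"  [terminal]
10. n6.idx = "vw"  [terminal]
11. n7.hot = 24  [terminal]
12. n4.mk = "xmvw"  [c₀.idx ++ c₁.idx]
13. n4.live = false  [C.tag > 10]
14. n1.mk = "xmvwy"  [C₁.mk ++ "y"]
15. n1.live = false  [C₁.live and S.val]
16. n8.lab = false  [false]
17. n9.lab = false  [false]
18. n10.mk = "yz"  [terminal]
19. n11.mk = "uv"  [terminal]
20. n12.env = "mx"  [terminal]
21. n9.acc = -4  [-4]
22. n9.val = false  [S.lab == true]
23. n9.tag = "mxyz"  [g.env ++ a₀.mk]
24. n13.key = true  [not S₁.val]
25. n13.depth = 17  [S₁.acc + 21]
26. n14.depth = 24  [terminal]
27. n15.env = "mv"  [terminal]
28. n16.depth = 7  [terminal]
29. n13.acc = "vmv"  ["v" ++ g.env]
30. n13.sig = "mmv"  ["m" ++ g.env]
31. n8.acc = 20  [20]
32. n8.val = false  [S₁.acc > -4]
33. n8.tag = "mxyzu"  [S₁.tag ++ "u"]
34. n17.tag = 16  [S₁.acc - 4]
35. n19.hot = 20  [terminal]
36. n18.depth = 22  [22]
37. n18.cnt = "kp"  ["kp"]
38. n20.acc = "yu"  ["yu"]
39. n21.env = "mu"  [terminal]
40. n20.mk = "yumu"  [E.acc ++ g.env]
41. n20.live = -6  [len(g.env) - 8]
42. n17.mk = "yumukp"  [E.mk ++ B.cnt]
43. n17.live = false  [E.live > -6]
44. n0.acc = 4  [S₁.acc - 16]
45. n0.val = false  [S₁.acc > 20]
46. n0.tag = "mxyzuxmvwy"  [S₁.tag ++ C₀.mk]

"mxyzuxmvwy"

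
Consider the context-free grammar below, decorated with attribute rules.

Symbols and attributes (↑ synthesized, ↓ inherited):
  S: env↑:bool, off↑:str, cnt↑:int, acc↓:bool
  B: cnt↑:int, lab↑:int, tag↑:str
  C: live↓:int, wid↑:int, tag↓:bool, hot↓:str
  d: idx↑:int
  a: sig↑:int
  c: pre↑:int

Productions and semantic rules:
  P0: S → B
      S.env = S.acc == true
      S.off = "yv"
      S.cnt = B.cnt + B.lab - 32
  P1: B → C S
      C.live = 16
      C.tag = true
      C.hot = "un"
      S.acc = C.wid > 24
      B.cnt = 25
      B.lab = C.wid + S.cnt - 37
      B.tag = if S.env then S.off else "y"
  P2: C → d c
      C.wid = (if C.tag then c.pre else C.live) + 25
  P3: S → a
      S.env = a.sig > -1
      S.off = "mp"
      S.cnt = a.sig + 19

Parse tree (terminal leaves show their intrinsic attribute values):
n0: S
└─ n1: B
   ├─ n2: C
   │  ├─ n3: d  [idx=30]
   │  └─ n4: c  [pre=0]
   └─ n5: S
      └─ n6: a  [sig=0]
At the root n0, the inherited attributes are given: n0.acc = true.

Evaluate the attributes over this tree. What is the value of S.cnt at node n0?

1. n0.acc = true  [given at root]
2. n2.live = 16  [16]
3. n2.tag = true  [true]
4. n2.hot = "un"  ["un"]
5. n3.idx = 30  [terminal]
6. n4.pre = 0  [terminal]
7. n2.wid = 25  [(if C.tag then c.pre else C.live) + 25]
8. n5.acc = true  [C.wid > 24]
9. n6.sig = 0  [terminal]
10. n5.env = true  [a.sig > -1]
11. n5.off = "mp"  ["mp"]
12. n5.cnt = 19  [a.sig + 19]
13. n1.cnt = 25  [25]
14. n1.lab = 7  [C.wid + S.cnt - 37]
15. n1.tag = "mp"  [if S.env then S.off else "y"]
16. n0.env = true  [S.acc == true]
17. n0.off = "yv"  ["yv"]
18. n0.cnt = 0  [B.cnt + B.lab - 32]

0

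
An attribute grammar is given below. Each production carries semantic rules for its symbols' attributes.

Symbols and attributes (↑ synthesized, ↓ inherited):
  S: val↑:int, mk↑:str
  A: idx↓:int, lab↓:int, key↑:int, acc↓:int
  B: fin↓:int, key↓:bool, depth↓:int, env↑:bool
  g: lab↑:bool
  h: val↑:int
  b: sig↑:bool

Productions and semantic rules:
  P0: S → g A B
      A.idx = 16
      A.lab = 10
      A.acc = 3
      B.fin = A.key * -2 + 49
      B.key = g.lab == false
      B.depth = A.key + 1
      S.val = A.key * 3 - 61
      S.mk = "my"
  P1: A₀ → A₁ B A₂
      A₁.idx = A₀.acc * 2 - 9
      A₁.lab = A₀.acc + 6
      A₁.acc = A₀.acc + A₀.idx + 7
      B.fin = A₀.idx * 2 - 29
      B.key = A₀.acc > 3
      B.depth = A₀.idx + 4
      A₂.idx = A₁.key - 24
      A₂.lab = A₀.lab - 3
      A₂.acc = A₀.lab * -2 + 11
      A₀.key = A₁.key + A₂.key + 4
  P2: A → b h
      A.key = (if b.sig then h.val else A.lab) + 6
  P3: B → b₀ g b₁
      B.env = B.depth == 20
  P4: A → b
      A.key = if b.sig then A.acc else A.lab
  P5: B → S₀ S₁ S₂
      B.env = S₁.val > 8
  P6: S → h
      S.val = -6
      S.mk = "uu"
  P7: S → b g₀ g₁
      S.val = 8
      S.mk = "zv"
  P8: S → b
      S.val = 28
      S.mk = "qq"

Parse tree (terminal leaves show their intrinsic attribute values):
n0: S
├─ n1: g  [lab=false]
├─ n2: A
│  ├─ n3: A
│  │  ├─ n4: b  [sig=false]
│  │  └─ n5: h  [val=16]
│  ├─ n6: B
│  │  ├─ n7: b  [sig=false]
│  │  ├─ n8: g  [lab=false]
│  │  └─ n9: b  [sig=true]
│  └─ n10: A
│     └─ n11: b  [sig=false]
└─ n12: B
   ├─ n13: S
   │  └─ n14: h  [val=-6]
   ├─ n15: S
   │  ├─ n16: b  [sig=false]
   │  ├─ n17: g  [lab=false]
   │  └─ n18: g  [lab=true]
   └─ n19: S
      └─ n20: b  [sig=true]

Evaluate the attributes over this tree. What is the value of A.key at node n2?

1. n1.lab = false  [terminal]
2. n2.idx = 16  [16]
3. n2.lab = 10  [10]
4. n2.acc = 3  [3]
5. n3.idx = -3  [A₀.acc * 2 - 9]
6. n3.lab = 9  [A₀.acc + 6]
7. n3.acc = 26  [A₀.acc + A₀.idx + 7]
8. n4.sig = false  [terminal]
9. n5.val = 16  [terminal]
10. n3.key = 15  [(if b.sig then h.val else A.lab) + 6]
11. n6.fin = 3  [A₀.idx * 2 - 29]
12. n6.key = false  [A₀.acc > 3]
13. n6.depth = 20  [A₀.idx + 4]
14. n7.sig = false  [terminal]
15. n8.lab = false  [terminal]
16. n9.sig = true  [terminal]
17. n6.env = true  [B.depth == 20]
18. n10.idx = -9  [A₁.key - 24]
19. n10.lab = 7  [A₀.lab - 3]
20. n10.acc = -9  [A₀.lab * -2 + 11]
21. n11.sig = false  [terminal]
22. n10.key = 7  [if b.sig then A.acc else A.lab]
23. n2.key = 26  [A₁.key + A₂.key + 4]
24. n12.fin = -3  [A.key * -2 + 49]
25. n12.key = true  [g.lab == false]
26. n12.depth = 27  [A.key + 1]
27. n14.val = -6  [terminal]
28. n13.val = -6  [-6]
29. n13.mk = "uu"  ["uu"]
30. n16.sig = false  [terminal]
31. n17.lab = false  [terminal]
32. n18.lab = true  [terminal]
33. n15.val = 8  [8]
34. n15.mk = "zv"  ["zv"]
35. n20.sig = true  [terminal]
36. n19.val = 28  [28]
37. n19.mk = "qq"  ["qq"]
38. n12.env = false  [S₁.val > 8]
39. n0.val = 17  [A.key * 3 - 61]
40. n0.mk = "my"  ["my"]

26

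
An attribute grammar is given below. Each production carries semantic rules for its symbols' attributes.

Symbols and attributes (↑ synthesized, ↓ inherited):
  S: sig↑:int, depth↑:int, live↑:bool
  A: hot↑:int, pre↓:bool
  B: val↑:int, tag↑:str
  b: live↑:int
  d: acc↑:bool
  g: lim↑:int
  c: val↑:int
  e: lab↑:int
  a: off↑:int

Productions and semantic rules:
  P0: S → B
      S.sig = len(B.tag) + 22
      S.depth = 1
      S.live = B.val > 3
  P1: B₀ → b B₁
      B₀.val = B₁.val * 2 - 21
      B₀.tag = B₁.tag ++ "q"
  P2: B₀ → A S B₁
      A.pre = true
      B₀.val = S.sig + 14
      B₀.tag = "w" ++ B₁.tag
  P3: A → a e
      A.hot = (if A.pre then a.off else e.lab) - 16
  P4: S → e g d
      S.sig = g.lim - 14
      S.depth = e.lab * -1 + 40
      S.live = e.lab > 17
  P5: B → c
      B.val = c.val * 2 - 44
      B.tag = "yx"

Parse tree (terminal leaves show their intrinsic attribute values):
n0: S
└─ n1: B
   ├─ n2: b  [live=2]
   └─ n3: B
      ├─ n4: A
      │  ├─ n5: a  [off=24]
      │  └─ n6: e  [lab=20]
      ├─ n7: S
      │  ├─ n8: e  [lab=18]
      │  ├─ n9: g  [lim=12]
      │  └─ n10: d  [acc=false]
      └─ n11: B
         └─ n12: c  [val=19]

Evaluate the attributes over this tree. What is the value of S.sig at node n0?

1. n2.live = 2  [terminal]
2. n4.pre = true  [true]
3. n5.off = 24  [terminal]
4. n6.lab = 20  [terminal]
5. n4.hot = 8  [(if A.pre then a.off else e.lab) - 16]
6. n8.lab = 18  [terminal]
7. n9.lim = 12  [terminal]
8. n10.acc = false  [terminal]
9. n7.sig = -2  [g.lim - 14]
10. n7.depth = 22  [e.lab * -1 + 40]
11. n7.live = true  [e.lab > 17]
12. n12.val = 19  [terminal]
13. n11.val = -6  [c.val * 2 - 44]
14. n11.tag = "yx"  ["yx"]
15. n3.val = 12  [S.sig + 14]
16. n3.tag = "wyx"  ["w" ++ B₁.tag]
17. n1.val = 3  [B₁.val * 2 - 21]
18. n1.tag = "wyxq"  [B₁.tag ++ "q"]
19. n0.sig = 26  [len(B.tag) + 22]
20. n0.depth = 1  [1]
21. n0.live = false  [B.val > 3]

26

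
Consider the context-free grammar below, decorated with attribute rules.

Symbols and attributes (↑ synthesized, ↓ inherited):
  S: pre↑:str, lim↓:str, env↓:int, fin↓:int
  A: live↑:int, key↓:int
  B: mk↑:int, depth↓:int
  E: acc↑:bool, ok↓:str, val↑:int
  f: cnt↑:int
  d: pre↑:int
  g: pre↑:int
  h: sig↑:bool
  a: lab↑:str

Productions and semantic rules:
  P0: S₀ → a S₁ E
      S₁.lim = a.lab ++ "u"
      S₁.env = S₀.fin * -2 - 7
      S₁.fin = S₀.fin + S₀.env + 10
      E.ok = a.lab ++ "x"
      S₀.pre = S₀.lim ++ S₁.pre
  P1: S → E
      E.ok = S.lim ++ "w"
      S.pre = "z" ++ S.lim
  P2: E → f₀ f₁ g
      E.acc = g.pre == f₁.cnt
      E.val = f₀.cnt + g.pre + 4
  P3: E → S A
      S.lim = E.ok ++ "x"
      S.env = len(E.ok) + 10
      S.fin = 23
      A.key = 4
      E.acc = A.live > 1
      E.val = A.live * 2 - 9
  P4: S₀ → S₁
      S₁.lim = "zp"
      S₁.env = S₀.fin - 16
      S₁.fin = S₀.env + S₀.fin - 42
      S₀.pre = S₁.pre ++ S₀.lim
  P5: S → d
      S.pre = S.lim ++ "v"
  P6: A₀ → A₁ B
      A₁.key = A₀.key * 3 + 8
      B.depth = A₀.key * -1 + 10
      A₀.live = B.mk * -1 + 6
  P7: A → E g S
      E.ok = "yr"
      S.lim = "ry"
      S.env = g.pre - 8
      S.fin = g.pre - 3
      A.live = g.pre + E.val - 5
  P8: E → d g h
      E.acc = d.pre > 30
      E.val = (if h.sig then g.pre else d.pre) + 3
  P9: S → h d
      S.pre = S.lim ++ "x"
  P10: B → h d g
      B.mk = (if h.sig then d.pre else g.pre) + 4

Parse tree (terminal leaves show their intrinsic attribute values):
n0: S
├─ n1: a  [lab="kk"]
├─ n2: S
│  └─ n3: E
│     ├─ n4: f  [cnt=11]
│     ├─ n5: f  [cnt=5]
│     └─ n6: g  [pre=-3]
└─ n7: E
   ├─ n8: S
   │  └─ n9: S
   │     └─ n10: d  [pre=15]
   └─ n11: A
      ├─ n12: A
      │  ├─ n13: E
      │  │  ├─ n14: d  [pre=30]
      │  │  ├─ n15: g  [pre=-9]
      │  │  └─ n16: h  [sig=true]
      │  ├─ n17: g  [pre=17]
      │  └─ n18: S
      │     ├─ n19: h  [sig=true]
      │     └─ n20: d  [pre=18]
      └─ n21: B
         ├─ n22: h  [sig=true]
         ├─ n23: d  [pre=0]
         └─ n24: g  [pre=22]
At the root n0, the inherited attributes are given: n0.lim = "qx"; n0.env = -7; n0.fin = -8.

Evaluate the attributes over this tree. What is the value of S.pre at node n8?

"zpvkkxx"

1. n0.lim = "qx"  [given at root]
2. n0.env = -7  [given at root]
3. n0.fin = -8  [given at root]
4. n1.lab = "kk"  [terminal]
5. n2.lim = "kku"  [a.lab ++ "u"]
6. n2.env = 9  [S₀.fin * -2 - 7]
7. n2.fin = -5  [S₀.fin + S₀.env + 10]
8. n3.ok = "kkuw"  [S.lim ++ "w"]
9. n4.cnt = 11  [terminal]
10. n5.cnt = 5  [terminal]
11. n6.pre = -3  [terminal]
12. n3.acc = false  [g.pre == f₁.cnt]
13. n3.val = 12  [f₀.cnt + g.pre + 4]
14. n2.pre = "zkku"  ["z" ++ S.lim]
15. n7.ok = "kkx"  [a.lab ++ "x"]
16. n8.lim = "kkxx"  [E.ok ++ "x"]
17. n8.env = 13  [len(E.ok) + 10]
18. n8.fin = 23  [23]
19. n9.lim = "zp"  ["zp"]
20. n9.env = 7  [S₀.fin - 16]
21. n9.fin = -6  [S₀.env + S₀.fin - 42]
22. n10.pre = 15  [terminal]
23. n9.pre = "zpv"  [S.lim ++ "v"]
24. n8.pre = "zpvkkxx"  [S₁.pre ++ S₀.lim]
25. n11.key = 4  [4]
26. n12.key = 20  [A₀.key * 3 + 8]
27. n13.ok = "yr"  ["yr"]
28. n14.pre = 30  [terminal]
29. n15.pre = -9  [terminal]
30. n16.sig = true  [terminal]
31. n13.acc = false  [d.pre > 30]
32. n13.val = -6  [(if h.sig then g.pre else d.pre) + 3]
33. n17.pre = 17  [terminal]
34. n18.lim = "ry"  ["ry"]
35. n18.env = 9  [g.pre - 8]
36. n18.fin = 14  [g.pre - 3]
37. n19.sig = true  [terminal]
38. n20.pre = 18  [terminal]
39. n18.pre = "ryx"  [S.lim ++ "x"]
40. n12.live = 6  [g.pre + E.val - 5]
41. n21.depth = 6  [A₀.key * -1 + 10]
42. n22.sig = true  [terminal]
43. n23.pre = 0  [terminal]
44. n24.pre = 22  [terminal]
45. n21.mk = 4  [(if h.sig then d.pre else g.pre) + 4]
46. n11.live = 2  [B.mk * -1 + 6]
47. n7.acc = true  [A.live > 1]
48. n7.val = -5  [A.live * 2 - 9]
49. n0.pre = "qxzkku"  [S₀.lim ++ S₁.pre]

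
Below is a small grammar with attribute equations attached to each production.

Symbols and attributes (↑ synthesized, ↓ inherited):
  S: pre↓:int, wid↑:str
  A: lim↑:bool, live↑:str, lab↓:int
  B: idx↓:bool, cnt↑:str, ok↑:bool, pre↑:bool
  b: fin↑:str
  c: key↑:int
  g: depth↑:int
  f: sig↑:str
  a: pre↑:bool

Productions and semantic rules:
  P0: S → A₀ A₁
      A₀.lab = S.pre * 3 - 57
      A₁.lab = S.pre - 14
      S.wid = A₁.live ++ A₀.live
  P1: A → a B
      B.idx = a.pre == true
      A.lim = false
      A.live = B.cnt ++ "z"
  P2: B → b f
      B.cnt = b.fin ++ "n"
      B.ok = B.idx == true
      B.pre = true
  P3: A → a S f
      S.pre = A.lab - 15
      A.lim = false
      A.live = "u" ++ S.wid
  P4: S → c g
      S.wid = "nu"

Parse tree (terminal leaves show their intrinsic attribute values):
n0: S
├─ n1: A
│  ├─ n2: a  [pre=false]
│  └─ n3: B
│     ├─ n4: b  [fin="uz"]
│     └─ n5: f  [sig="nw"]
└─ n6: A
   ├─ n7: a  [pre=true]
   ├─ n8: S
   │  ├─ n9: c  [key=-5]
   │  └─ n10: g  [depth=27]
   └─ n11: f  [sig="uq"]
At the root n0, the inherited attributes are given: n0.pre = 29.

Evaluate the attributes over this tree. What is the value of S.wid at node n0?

"unuuznz"

1. n0.pre = 29  [given at root]
2. n1.lab = 30  [S.pre * 3 - 57]
3. n2.pre = false  [terminal]
4. n3.idx = false  [a.pre == true]
5. n4.fin = "uz"  [terminal]
6. n5.sig = "nw"  [terminal]
7. n3.cnt = "uzn"  [b.fin ++ "n"]
8. n3.ok = false  [B.idx == true]
9. n3.pre = true  [true]
10. n1.lim = false  [false]
11. n1.live = "uznz"  [B.cnt ++ "z"]
12. n6.lab = 15  [S.pre - 14]
13. n7.pre = true  [terminal]
14. n8.pre = 0  [A.lab - 15]
15. n9.key = -5  [terminal]
16. n10.depth = 27  [terminal]
17. n8.wid = "nu"  ["nu"]
18. n11.sig = "uq"  [terminal]
19. n6.lim = false  [false]
20. n6.live = "unu"  ["u" ++ S.wid]
21. n0.wid = "unuuznz"  [A₁.live ++ A₀.live]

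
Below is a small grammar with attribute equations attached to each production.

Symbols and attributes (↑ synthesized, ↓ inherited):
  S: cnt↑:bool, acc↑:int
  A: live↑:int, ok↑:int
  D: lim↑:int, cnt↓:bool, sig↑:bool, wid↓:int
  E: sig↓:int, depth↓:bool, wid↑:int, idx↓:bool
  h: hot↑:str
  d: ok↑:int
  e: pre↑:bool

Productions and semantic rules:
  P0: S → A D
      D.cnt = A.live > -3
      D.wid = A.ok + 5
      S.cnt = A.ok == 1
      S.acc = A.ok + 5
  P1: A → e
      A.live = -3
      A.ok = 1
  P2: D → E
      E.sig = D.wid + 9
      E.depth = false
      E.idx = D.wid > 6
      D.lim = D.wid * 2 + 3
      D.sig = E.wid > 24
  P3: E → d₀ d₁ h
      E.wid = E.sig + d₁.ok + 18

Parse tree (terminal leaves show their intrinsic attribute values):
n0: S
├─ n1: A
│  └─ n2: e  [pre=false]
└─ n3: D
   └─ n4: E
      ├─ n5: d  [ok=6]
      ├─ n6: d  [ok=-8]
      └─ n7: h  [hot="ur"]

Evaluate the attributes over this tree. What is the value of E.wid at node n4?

25

1. n2.pre = false  [terminal]
2. n1.live = -3  [-3]
3. n1.ok = 1  [1]
4. n3.cnt = false  [A.live > -3]
5. n3.wid = 6  [A.ok + 5]
6. n4.sig = 15  [D.wid + 9]
7. n4.depth = false  [false]
8. n4.idx = false  [D.wid > 6]
9. n5.ok = 6  [terminal]
10. n6.ok = -8  [terminal]
11. n7.hot = "ur"  [terminal]
12. n4.wid = 25  [E.sig + d₁.ok + 18]
13. n3.lim = 15  [D.wid * 2 + 3]
14. n3.sig = true  [E.wid > 24]
15. n0.cnt = true  [A.ok == 1]
16. n0.acc = 6  [A.ok + 5]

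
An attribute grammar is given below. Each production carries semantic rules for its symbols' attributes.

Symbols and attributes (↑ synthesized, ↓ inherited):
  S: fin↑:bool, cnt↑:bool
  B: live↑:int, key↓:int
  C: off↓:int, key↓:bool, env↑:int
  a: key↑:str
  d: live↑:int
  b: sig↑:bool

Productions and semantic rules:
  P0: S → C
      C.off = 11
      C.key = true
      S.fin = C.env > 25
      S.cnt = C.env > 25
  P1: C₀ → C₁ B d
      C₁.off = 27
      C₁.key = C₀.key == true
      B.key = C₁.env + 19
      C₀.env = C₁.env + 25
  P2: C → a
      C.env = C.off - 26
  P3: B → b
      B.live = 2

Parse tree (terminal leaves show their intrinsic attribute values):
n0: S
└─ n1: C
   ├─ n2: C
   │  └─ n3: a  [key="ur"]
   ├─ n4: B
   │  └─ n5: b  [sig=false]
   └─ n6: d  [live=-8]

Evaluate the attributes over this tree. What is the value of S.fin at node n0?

1. n1.off = 11  [11]
2. n1.key = true  [true]
3. n2.off = 27  [27]
4. n2.key = true  [C₀.key == true]
5. n3.key = "ur"  [terminal]
6. n2.env = 1  [C.off - 26]
7. n4.key = 20  [C₁.env + 19]
8. n5.sig = false  [terminal]
9. n4.live = 2  [2]
10. n6.live = -8  [terminal]
11. n1.env = 26  [C₁.env + 25]
12. n0.fin = true  [C.env > 25]
13. n0.cnt = true  [C.env > 25]

true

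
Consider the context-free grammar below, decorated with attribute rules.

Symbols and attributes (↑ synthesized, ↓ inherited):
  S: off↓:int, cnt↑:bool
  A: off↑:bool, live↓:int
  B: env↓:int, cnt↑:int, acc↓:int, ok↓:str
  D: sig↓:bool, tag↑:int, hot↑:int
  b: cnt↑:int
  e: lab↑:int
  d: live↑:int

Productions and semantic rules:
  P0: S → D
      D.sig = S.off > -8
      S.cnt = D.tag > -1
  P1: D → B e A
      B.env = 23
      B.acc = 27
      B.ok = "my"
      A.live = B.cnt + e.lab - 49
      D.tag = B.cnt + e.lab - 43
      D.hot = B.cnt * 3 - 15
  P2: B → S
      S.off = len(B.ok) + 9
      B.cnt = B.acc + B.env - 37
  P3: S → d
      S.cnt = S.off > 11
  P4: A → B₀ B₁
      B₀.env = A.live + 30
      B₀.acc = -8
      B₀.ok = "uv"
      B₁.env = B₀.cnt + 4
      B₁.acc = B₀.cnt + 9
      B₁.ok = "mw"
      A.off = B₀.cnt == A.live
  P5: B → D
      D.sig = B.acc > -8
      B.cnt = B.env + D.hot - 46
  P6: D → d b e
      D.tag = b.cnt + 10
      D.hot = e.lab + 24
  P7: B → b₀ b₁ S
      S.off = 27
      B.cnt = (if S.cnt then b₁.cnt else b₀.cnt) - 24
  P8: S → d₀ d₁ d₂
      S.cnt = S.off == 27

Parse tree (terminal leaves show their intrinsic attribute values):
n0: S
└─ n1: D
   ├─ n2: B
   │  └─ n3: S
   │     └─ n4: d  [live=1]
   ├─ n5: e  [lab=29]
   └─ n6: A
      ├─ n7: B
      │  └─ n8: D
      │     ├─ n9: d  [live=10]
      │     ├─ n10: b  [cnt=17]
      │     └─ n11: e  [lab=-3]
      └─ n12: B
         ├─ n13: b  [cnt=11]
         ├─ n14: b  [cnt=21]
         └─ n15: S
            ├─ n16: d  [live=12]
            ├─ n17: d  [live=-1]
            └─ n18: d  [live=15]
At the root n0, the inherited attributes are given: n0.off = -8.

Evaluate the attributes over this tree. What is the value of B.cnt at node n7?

1. n0.off = -8  [given at root]
2. n1.sig = false  [S.off > -8]
3. n2.env = 23  [23]
4. n2.acc = 27  [27]
5. n2.ok = "my"  ["my"]
6. n3.off = 11  [len(B.ok) + 9]
7. n4.live = 1  [terminal]
8. n3.cnt = false  [S.off > 11]
9. n2.cnt = 13  [B.acc + B.env - 37]
10. n5.lab = 29  [terminal]
11. n6.live = -7  [B.cnt + e.lab - 49]
12. n7.env = 23  [A.live + 30]
13. n7.acc = -8  [-8]
14. n7.ok = "uv"  ["uv"]
15. n8.sig = false  [B.acc > -8]
16. n9.live = 10  [terminal]
17. n10.cnt = 17  [terminal]
18. n11.lab = -3  [terminal]
19. n8.tag = 27  [b.cnt + 10]
20. n8.hot = 21  [e.lab + 24]
21. n7.cnt = -2  [B.env + D.hot - 46]
22. n12.env = 2  [B₀.cnt + 4]
23. n12.acc = 7  [B₀.cnt + 9]
24. n12.ok = "mw"  ["mw"]
25. n13.cnt = 11  [terminal]
26. n14.cnt = 21  [terminal]
27. n15.off = 27  [27]
28. n16.live = 12  [terminal]
29. n17.live = -1  [terminal]
30. n18.live = 15  [terminal]
31. n15.cnt = true  [S.off == 27]
32. n12.cnt = -3  [(if S.cnt then b₁.cnt else b₀.cnt) - 24]
33. n6.off = false  [B₀.cnt == A.live]
34. n1.tag = -1  [B.cnt + e.lab - 43]
35. n1.hot = 24  [B.cnt * 3 - 15]
36. n0.cnt = false  [D.tag > -1]

-2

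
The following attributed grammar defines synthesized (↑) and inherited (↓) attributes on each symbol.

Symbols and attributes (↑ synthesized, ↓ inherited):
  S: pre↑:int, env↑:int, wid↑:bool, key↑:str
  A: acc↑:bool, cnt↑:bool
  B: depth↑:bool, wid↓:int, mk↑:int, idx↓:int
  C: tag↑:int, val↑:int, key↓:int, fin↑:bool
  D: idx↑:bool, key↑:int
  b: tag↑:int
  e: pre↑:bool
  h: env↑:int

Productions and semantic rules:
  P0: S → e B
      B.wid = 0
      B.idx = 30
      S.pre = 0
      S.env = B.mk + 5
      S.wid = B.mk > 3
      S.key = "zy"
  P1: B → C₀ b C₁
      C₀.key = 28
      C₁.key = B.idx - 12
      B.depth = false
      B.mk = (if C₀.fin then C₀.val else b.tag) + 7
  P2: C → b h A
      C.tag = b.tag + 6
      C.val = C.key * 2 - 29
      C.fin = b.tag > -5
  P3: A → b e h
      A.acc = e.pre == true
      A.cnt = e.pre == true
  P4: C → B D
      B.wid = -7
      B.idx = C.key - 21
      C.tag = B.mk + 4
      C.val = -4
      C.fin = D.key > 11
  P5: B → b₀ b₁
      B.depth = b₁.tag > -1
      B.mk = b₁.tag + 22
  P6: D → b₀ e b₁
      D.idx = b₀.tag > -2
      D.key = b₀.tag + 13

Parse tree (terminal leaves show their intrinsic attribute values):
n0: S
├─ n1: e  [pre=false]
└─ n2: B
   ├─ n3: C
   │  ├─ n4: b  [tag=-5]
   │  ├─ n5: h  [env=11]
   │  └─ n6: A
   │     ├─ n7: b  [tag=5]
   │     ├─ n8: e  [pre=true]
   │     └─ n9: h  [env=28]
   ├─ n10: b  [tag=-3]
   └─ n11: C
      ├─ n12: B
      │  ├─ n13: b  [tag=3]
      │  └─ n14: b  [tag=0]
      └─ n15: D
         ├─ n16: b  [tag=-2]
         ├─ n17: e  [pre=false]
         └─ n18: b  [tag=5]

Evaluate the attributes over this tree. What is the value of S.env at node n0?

9

1. n1.pre = false  [terminal]
2. n2.wid = 0  [0]
3. n2.idx = 30  [30]
4. n3.key = 28  [28]
5. n4.tag = -5  [terminal]
6. n5.env = 11  [terminal]
7. n7.tag = 5  [terminal]
8. n8.pre = true  [terminal]
9. n9.env = 28  [terminal]
10. n6.acc = true  [e.pre == true]
11. n6.cnt = true  [e.pre == true]
12. n3.tag = 1  [b.tag + 6]
13. n3.val = 27  [C.key * 2 - 29]
14. n3.fin = false  [b.tag > -5]
15. n10.tag = -3  [terminal]
16. n11.key = 18  [B.idx - 12]
17. n12.wid = -7  [-7]
18. n12.idx = -3  [C.key - 21]
19. n13.tag = 3  [terminal]
20. n14.tag = 0  [terminal]
21. n12.depth = true  [b₁.tag > -1]
22. n12.mk = 22  [b₁.tag + 22]
23. n16.tag = -2  [terminal]
24. n17.pre = false  [terminal]
25. n18.tag = 5  [terminal]
26. n15.idx = false  [b₀.tag > -2]
27. n15.key = 11  [b₀.tag + 13]
28. n11.tag = 26  [B.mk + 4]
29. n11.val = -4  [-4]
30. n11.fin = false  [D.key > 11]
31. n2.depth = false  [false]
32. n2.mk = 4  [(if C₀.fin then C₀.val else b.tag) + 7]
33. n0.pre = 0  [0]
34. n0.env = 9  [B.mk + 5]
35. n0.wid = true  [B.mk > 3]
36. n0.key = "zy"  ["zy"]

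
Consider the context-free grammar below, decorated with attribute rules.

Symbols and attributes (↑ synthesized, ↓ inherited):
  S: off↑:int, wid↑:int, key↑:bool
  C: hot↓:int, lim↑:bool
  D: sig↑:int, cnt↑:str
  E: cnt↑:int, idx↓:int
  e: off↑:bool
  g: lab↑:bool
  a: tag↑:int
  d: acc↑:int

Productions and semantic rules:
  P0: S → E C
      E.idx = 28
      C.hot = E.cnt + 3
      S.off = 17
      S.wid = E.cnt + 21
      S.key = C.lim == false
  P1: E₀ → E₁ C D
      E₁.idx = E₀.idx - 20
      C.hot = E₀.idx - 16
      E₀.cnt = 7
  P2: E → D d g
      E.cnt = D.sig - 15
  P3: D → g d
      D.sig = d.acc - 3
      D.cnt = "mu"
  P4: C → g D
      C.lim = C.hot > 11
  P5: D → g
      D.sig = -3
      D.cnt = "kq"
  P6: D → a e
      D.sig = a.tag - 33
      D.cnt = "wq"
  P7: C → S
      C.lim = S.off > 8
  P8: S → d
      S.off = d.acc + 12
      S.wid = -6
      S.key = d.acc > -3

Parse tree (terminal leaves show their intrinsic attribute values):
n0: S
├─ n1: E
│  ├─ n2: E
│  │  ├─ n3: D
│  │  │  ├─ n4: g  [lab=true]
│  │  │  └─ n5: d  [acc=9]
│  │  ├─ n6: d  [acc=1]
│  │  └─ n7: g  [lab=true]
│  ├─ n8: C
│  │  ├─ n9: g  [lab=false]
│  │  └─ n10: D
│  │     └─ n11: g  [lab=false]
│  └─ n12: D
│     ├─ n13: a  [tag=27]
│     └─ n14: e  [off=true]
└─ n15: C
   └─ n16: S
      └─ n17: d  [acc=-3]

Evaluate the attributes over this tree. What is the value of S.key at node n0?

1. n1.idx = 28  [28]
2. n2.idx = 8  [E₀.idx - 20]
3. n4.lab = true  [terminal]
4. n5.acc = 9  [terminal]
5. n3.sig = 6  [d.acc - 3]
6. n3.cnt = "mu"  ["mu"]
7. n6.acc = 1  [terminal]
8. n7.lab = true  [terminal]
9. n2.cnt = -9  [D.sig - 15]
10. n8.hot = 12  [E₀.idx - 16]
11. n9.lab = false  [terminal]
12. n11.lab = false  [terminal]
13. n10.sig = -3  [-3]
14. n10.cnt = "kq"  ["kq"]
15. n8.lim = true  [C.hot > 11]
16. n13.tag = 27  [terminal]
17. n14.off = true  [terminal]
18. n12.sig = -6  [a.tag - 33]
19. n12.cnt = "wq"  ["wq"]
20. n1.cnt = 7  [7]
21. n15.hot = 10  [E.cnt + 3]
22. n17.acc = -3  [terminal]
23. n16.off = 9  [d.acc + 12]
24. n16.wid = -6  [-6]
25. n16.key = false  [d.acc > -3]
26. n15.lim = true  [S.off > 8]
27. n0.off = 17  [17]
28. n0.wid = 28  [E.cnt + 21]
29. n0.key = false  [C.lim == false]

false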